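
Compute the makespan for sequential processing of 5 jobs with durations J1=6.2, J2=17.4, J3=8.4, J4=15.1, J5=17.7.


Sequential makespan: sum all processing times
= 6.2 + 17.4 + 8.4 + 15.1 + 17.7
= 64.8 time units


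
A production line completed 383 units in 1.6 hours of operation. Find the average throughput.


Throughput = units / time
= 383 / 1.6
= 239.4 units/hour


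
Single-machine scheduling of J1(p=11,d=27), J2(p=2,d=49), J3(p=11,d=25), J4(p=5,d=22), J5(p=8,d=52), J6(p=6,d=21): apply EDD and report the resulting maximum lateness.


EDD order: J6 → J4 → J3 → J1 → J2 → J5
Completion and lateness:
  J6: C=6, d=21, L=6-21=-15
  J4: C=11, d=22, L=11-22=-11
  J3: C=22, d=25, L=22-25=-3
  J1: C=33, d=27, L=33-27=6
  J2: C=35, d=49, L=35-49=-14
  J5: C=43, d=52, L=43-52=-9
Lmax = max(-15, -11, -3, 6, -14, -9)
= 6


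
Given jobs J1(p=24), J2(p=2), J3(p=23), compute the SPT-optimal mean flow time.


SPT order: J2 → J3 → J1
Completion times:
  J2: C=2
  J3: C=25
  J1: C=49
Sum = 76, n = 3
Mean flow = 76/3
= 25.33


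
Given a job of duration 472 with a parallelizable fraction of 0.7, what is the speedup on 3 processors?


Amdahl's law: T_p = T × ((1-p) + p/N)
= 472 × ((1-0.7) + 0.7/3)
= 472 × (0.30 + 0.2333)
= 472 × 0.5333
= 251.73
Speedup = 472/251.73
= 1.88×


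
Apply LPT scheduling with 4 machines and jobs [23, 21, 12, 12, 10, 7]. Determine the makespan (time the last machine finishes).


Jobs (LPT sorted): [23, 21, 12, 12, 10, 7]
Machines: 4
  J=23 → Machine 1 (load: 0+23=23)
  J=21 → Machine 2 (load: 0+21=21)
  J=12 → Machine 3 (load: 0+12=12)
  J=12 → Machine 4 (load: 0+12=12)
  J=10 → Machine 3 (load: 12+10=22)
  J=7 → Machine 4 (load: 12+7=19)
Machine loads: [23, 21, 22, 19]
Makespan = max = 23 time units


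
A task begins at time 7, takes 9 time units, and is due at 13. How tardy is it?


Completion = start + processing = 7 + 9 = 16
Tardiness = max(0, C - d) = max(0, 16 - 13)
= max(0, 3)
= 3


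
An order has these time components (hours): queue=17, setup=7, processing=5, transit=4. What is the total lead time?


Lead time = queue + setup + processing + transit
= 17 + 7 + 5 + 4
= 33 hours


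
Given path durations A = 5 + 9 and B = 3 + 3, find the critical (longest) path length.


Path A: 5 + 9 = 14
Path B: 3 + 3 = 6
Critical path = longest = max(14, 6)
= 14 (Path A)


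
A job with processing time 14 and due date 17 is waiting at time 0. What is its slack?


Slack = due - current_time - processing
= 17 - 0 - 14
= 3


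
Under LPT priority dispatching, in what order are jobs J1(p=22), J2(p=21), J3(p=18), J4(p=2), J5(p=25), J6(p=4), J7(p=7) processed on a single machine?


LPT: sort by longest processing time first
  J5: p=25
  J1: p=22
  J2: p=21
  J3: p=18
  J7: p=7
  J6: p=4
  J4: p=2
Order: J5 → J1 → J2 → J3 → J7 → J6 → J4


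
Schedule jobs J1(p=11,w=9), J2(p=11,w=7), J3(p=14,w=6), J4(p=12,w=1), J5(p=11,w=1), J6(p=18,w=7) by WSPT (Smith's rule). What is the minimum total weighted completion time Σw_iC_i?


WSPT order (by p/w): J1 → J2 → J3 → J6 → J5 → J4
  J1: C=11, w·C=9×11=99
  J2: C=22, w·C=7×22=154
  J3: C=36, w·C=6×36=216
  J6: C=54, w·C=7×54=378
  J5: C=65, w·C=1×65=65
  J4: C=77, w·C=1×77=77
Σ w·C = 989
= 989


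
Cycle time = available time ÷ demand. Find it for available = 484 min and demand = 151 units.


Cycle time = available time / demand
= 484 / 151
= 3.21 min/unit


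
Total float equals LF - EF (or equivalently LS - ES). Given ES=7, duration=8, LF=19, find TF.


EF = ES + duration = 7 + 8 = 15
LS = LF - duration = 19 - 8 = 11
Total Float = LF - EF = 19 - 15
(or LS - ES = 11 - 7)
= 4


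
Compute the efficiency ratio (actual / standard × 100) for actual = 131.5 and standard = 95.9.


Efficiency = (actual / standard) × 100
= (131.5 / 95.9) × 100
= 137.1%


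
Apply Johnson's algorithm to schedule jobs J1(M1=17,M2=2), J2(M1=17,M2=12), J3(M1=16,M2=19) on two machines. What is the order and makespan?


Johnson's rule:
Group 1 (M1≤M2, sort by M1): ['J3']
Group 2 (M1>M2, sort desc M2): ['J2', 'J1']
Sequence: J3 → J2 → J1
Makespan calculation:
  J3: M1 done=16, M2 done=35
  J2: M1 done=33, M2 done=47
  J1: M1 done=50, M2 done=52
= Sequence: J3 → J2 → J1, Makespan: 52


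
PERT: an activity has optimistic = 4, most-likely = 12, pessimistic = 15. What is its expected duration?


te = (o + 4m + p) / 6
= (4 + 4×12 + 15) / 6
= (4 + 48 + 15) / 6
= 67 / 6
= 11.17


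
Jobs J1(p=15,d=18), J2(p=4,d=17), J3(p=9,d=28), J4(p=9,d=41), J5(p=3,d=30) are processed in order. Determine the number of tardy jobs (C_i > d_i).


Completion vs due date:
  J1: C=15, d=18 → on time
  J2: C=19, d=17 → TARDY
  J3: C=28, d=28 → on time
  J4: C=37, d=41 → on time
  J5: C=40, d=30 → TARDY
Tardy jobs: J2, J5
Count = 2


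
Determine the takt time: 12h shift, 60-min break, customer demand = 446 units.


Available = 12×60 - 60 = 660 min
Takt time = 660 / 446
= 1.48 min/unit


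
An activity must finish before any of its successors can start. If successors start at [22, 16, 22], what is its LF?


LF = min of all successor start times
Successors start at: [22, 16, 22]
LF = min(22, 16, 22)
= 16


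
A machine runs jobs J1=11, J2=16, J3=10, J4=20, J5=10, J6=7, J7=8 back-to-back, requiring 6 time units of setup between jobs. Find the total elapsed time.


Makespan = Σ processing + (n-1) × setup
= (11 + 16 + 10 + 20 + 10 + 7 + 8) + (7-1)×6
= 82 + 36
= 118 time units


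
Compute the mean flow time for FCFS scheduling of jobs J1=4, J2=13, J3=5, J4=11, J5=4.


Completion times:
  J1: completes at 4
  J2: completes at 17
  J3: completes at 22
  J4: completes at 33
  J5: completes at 37
Sum = 113
Average = 113/5
= 22.60


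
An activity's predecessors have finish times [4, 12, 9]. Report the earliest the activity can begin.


ES = max of all predecessor completion times
Predecessors: [4, 12, 9]
ES = max(4, 12, 9)
= 12


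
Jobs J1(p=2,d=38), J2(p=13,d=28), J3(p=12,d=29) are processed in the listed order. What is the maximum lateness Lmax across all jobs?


Lateness per job (L = C - d):
  J1: C=2, d=38, L=-36
  J2: C=15, d=28, L=-13
  J3: C=27, d=29, L=-2
Lmax = max(-36, -13, -2)
= -2


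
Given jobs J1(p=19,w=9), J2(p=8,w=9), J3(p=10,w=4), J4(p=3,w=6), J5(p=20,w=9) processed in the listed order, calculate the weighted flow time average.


Completion times:
  J1: C=19, w×C=9×19=171
  J2: C=27, w×C=9×27=243
  J3: C=37, w×C=4×37=148
  J4: C=40, w×C=6×40=240
  J5: C=60, w×C=9×60=540
Sum w×C = 1342
Sum w = 37
Weighted avg = 1342/37
= 36.27


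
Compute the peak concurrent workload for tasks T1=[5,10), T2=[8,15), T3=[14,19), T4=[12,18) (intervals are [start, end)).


Check each time point for overlaps:
  t=14: 3 tasks active (T2, T3, T4)
Max concurrent = 3


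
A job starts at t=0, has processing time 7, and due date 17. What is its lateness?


Completion = 0 + 7 = 7
Lateness = C - d = 7 - 17
= -10


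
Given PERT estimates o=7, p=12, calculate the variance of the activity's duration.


σ² = ((p - o) / 6)² = (p - o)² / 36
= (12 - 7)² / 36
= 5² / 36
= 25 / 36
= 0.6944


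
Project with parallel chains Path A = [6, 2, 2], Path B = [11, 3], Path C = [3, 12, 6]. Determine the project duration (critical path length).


Path A: 6 + 2 + 2 = 10
Path B: 11 + 3 = 14
Path C: 3 + 12 + 6 = 21
Critical path = longest = max(10, 14, 21)
= 21 (Path C)


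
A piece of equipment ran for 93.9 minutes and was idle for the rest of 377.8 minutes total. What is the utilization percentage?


Utilization = busy / total × 100
= 93.9 / 377.8 × 100
= 24.9%


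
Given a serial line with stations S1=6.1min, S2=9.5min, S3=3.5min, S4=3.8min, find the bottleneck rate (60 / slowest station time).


Bottleneck = longest station time
Station times: [6.1, 9.5, 3.5, 3.8]
Max = 9.5 min
Rate = 60 / 9.5
= 6.32 units/hour (bottleneck: 9.5min)


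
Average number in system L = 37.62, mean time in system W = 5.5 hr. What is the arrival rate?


Little's law: L = λW → λ = L / W
= 37.62 / 5.5
= 6.84 per hour


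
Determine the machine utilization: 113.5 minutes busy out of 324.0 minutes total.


Utilization = busy / total × 100
= 113.5 / 324.0 × 100
= 35.0%


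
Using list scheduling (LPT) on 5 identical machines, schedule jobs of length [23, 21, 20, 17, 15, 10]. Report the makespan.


Jobs (LPT sorted): [23, 21, 20, 17, 15, 10]
Machines: 5
  J=23 → Machine 1 (load: 0+23=23)
  J=21 → Machine 2 (load: 0+21=21)
  J=20 → Machine 3 (load: 0+20=20)
  J=17 → Machine 4 (load: 0+17=17)
  J=15 → Machine 5 (load: 0+15=15)
  J=10 → Machine 5 (load: 15+10=25)
Machine loads: [23, 21, 20, 17, 25]
Makespan = max = 25 time units


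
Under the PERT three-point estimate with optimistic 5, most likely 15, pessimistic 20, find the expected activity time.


te = (o + 4m + p) / 6
= (5 + 4×15 + 20) / 6
= (5 + 60 + 20) / 6
= 85 / 6
= 14.17


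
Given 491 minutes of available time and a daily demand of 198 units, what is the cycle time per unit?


Cycle time = available time / demand
= 491 / 198
= 2.48 min/unit


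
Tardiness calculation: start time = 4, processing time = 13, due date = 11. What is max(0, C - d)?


Completion = start + processing = 4 + 13 = 17
Tardiness = max(0, C - d) = max(0, 17 - 11)
= max(0, 6)
= 6


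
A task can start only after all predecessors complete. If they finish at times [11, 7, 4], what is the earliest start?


ES = max of all predecessor completion times
Predecessors: [11, 7, 4]
ES = max(11, 7, 4)
= 11


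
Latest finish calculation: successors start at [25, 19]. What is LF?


LF = min of all successor start times
Successors start at: [25, 19]
LF = min(25, 19)
= 19


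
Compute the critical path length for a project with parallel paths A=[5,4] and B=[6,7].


Path A: 5 + 4 = 9
Path B: 6 + 7 = 13
Critical path = longest = max(9, 13)
= 13 (Path B)


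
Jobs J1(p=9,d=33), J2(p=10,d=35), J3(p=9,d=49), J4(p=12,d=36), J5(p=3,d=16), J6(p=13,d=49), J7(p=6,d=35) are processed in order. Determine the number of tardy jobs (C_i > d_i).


Completion vs due date:
  J1: C=9, d=33 → on time
  J2: C=19, d=35 → on time
  J3: C=28, d=49 → on time
  J4: C=40, d=36 → TARDY
  J5: C=43, d=16 → TARDY
  J6: C=56, d=49 → TARDY
  J7: C=62, d=35 → TARDY
Tardy jobs: J4, J5, J6, J7
Count = 4


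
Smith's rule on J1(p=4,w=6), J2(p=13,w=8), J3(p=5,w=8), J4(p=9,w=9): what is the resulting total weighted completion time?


WSPT order (by p/w): J3 → J1 → J4 → J2
  J3: C=5, w·C=8×5=40
  J1: C=9, w·C=6×9=54
  J4: C=18, w·C=9×18=162
  J2: C=31, w·C=8×31=248
Σ w·C = 504
= 504


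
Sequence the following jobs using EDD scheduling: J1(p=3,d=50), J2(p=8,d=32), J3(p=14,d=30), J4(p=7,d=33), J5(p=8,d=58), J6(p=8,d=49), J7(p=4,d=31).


EDD: sort by earliest due date
  J3: d=30, p=14
  J7: d=31, p=4
  J2: d=32, p=8
  J4: d=33, p=7
  J6: d=49, p=8
  J1: d=50, p=3
  J5: d=58, p=8
Order: J3 → J7 → J2 → J4 → J6 → J1 → J5


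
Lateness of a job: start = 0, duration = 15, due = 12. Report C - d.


Completion = 0 + 15 = 15
Lateness = C - d = 15 - 12
= 3


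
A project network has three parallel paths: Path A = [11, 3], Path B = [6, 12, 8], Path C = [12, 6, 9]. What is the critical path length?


Path A: 11 + 3 = 14
Path B: 6 + 12 + 8 = 26
Path C: 12 + 6 + 9 = 27
Critical path = longest = max(14, 26, 27)
= 27 (Path C)


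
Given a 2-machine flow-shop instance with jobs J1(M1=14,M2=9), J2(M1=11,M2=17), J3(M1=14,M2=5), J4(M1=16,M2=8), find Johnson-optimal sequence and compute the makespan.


Johnson's rule:
Group 1 (M1≤M2, sort by M1): ['J2']
Group 2 (M1>M2, sort desc M2): ['J1', 'J4', 'J3']
Sequence: J2 → J1 → J4 → J3
Makespan calculation:
  J2: M1 done=11, M2 done=28
  J1: M1 done=25, M2 done=37
  J4: M1 done=41, M2 done=49
  J3: M1 done=55, M2 done=60
= Sequence: J2 → J1 → J4 → J3, Makespan: 60


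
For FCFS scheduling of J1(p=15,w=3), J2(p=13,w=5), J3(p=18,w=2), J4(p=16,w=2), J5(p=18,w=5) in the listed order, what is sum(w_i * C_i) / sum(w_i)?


Completion times:
  J1: C=15, w×C=3×15=45
  J2: C=28, w×C=5×28=140
  J3: C=46, w×C=2×46=92
  J4: C=62, w×C=2×62=124
  J5: C=80, w×C=5×80=400
Sum w×C = 801
Sum w = 17
Weighted avg = 801/17
= 47.12


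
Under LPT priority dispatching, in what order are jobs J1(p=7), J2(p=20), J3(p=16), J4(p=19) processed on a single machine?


LPT: sort by longest processing time first
  J2: p=20
  J4: p=19
  J3: p=16
  J1: p=7
Order: J2 → J4 → J3 → J1


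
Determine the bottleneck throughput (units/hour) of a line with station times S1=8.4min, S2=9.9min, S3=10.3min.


Bottleneck = longest station time
Station times: [8.4, 9.9, 10.3]
Max = 10.3 min
Rate = 60 / 10.3
= 5.83 units/hour (bottleneck: 10.3min)


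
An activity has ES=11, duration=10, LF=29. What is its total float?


EF = ES + duration = 11 + 10 = 21
LS = LF - duration = 29 - 10 = 19
Total Float = LF - EF = 29 - 21
(or LS - ES = 19 - 11)
= 8


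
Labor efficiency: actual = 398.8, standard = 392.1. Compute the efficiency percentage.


Efficiency = (actual / standard) × 100
= (398.8 / 392.1) × 100
= 101.7%


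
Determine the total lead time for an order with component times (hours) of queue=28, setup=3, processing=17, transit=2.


Lead time = queue + setup + processing + transit
= 28 + 3 + 17 + 2
= 50 hours


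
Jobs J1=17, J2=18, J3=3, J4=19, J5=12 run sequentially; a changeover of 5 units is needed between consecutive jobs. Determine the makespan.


Makespan = Σ processing + (n-1) × setup
= (17 + 18 + 3 + 19 + 12) + (5-1)×5
= 69 + 20
= 89 time units


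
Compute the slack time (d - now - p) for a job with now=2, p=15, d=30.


Slack = due - current_time - processing
= 30 - 2 - 15
= 13


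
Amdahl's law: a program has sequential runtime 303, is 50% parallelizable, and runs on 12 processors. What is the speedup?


Amdahl's law: T_p = T × ((1-p) + p/N)
= 303 × ((1-0.5) + 0.5/12)
= 303 × (0.50 + 0.0417)
= 303 × 0.5417
= 164.12
Speedup = 303/164.12
= 1.85×


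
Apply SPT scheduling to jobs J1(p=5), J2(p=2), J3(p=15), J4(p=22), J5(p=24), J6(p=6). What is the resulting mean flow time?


SPT order: J2 → J1 → J6 → J3 → J4 → J5
Completion times:
  J2: C=2
  J1: C=7
  J6: C=13
  J3: C=28
  J4: C=50
  J5: C=74
Sum = 174, n = 6
Mean flow = 174/6
= 29.00


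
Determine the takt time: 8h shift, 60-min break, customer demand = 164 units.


Available = 8×60 - 60 = 420 min
Takt time = 420 / 164
= 2.56 min/unit


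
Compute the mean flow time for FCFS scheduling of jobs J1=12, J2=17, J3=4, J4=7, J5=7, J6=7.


Completion times:
  J1: completes at 12
  J2: completes at 29
  J3: completes at 33
  J4: completes at 40
  J5: completes at 47
  J6: completes at 54
Sum = 215
Average = 215/6
= 35.83


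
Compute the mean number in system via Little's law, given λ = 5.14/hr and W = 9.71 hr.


Little's law: L = λ × W
= 5.14 × 9.71
= 49.91


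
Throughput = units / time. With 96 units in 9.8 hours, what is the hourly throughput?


Throughput = units / time
= 96 / 9.8
= 9.8 units/hour


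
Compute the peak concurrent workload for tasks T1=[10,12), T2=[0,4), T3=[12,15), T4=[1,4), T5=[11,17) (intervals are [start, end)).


Check each time point for overlaps:
  t=1: 2 tasks active (T2, T4)
Max concurrent = 2


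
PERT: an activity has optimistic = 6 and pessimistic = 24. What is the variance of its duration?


σ² = ((p - o) / 6)² = (p - o)² / 36
= (24 - 6)² / 36
= 18² / 36
= 324 / 36
= 9.0000


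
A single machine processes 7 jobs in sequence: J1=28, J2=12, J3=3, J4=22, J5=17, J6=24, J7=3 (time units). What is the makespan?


Sequential makespan: sum all processing times
= 28 + 12 + 3 + 22 + 17 + 24 + 3
= 109 time units


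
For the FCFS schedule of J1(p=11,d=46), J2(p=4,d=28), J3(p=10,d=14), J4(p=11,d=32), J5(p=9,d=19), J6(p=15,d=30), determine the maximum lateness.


Lateness per job (L = C - d):
  J1: C=11, d=46, L=-35
  J2: C=15, d=28, L=-13
  J3: C=25, d=14, L=11
  J4: C=36, d=32, L=4
  J5: C=45, d=19, L=26
  J6: C=60, d=30, L=30
Lmax = max(-35, -13, 11, 4, 26, 30)
= 30


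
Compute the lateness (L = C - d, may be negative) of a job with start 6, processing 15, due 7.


Completion = 6 + 15 = 21
Lateness = C - d = 21 - 7
= 14


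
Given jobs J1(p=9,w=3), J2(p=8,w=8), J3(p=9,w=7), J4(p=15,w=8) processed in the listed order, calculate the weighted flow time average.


Completion times:
  J1: C=9, w×C=3×9=27
  J2: C=17, w×C=8×17=136
  J3: C=26, w×C=7×26=182
  J4: C=41, w×C=8×41=328
Sum w×C = 673
Sum w = 26
Weighted avg = 673/26
= 25.88


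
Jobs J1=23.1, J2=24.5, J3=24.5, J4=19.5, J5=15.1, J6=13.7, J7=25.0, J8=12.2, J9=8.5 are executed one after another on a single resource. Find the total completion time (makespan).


Sequential makespan: sum all processing times
= 23.1 + 24.5 + 24.5 + 19.5 + 15.1 + 13.7 + 25.0 + 12.2 + 8.5
= 166.1 time units


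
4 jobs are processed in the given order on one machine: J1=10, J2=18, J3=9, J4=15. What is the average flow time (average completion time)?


Completion times:
  J1: completes at 10
  J2: completes at 28
  J3: completes at 37
  J4: completes at 52
Sum = 127
Average = 127/4
= 31.75


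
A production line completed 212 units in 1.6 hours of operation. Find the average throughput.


Throughput = units / time
= 212 / 1.6
= 132.5 units/hour


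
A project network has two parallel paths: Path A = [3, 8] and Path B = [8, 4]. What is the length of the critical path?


Path A: 3 + 8 = 11
Path B: 8 + 4 = 12
Critical path = longest = max(11, 12)
= 12 (Path B)


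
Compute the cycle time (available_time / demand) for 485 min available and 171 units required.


Cycle time = available time / demand
= 485 / 171
= 2.84 min/unit


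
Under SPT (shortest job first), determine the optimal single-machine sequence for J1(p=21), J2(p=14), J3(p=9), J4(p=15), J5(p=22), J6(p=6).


SPT: sort by shortest processing time
  J6: p=6
  J3: p=9
  J2: p=14
  J4: p=15
  J1: p=21
  J5: p=22
Order: J6 → J3 → J2 → J4 → J1 → J5


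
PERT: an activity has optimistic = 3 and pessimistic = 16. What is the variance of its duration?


σ² = ((p - o) / 6)² = (p - o)² / 36
= (16 - 3)² / 36
= 13² / 36
= 169 / 36
= 4.6944


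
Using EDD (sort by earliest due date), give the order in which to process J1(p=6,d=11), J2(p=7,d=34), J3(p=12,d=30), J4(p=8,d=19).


EDD: sort by earliest due date
  J1: d=11, p=6
  J4: d=19, p=8
  J3: d=30, p=12
  J2: d=34, p=7
Order: J1 → J4 → J3 → J2


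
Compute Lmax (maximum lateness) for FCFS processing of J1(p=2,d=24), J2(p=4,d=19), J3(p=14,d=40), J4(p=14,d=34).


Lateness per job (L = C - d):
  J1: C=2, d=24, L=-22
  J2: C=6, d=19, L=-13
  J3: C=20, d=40, L=-20
  J4: C=34, d=34, L=0
Lmax = max(-22, -13, -20, 0)
= 0


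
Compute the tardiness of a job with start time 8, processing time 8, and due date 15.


Completion = start + processing = 8 + 8 = 16
Tardiness = max(0, C - d) = max(0, 16 - 15)
= max(0, 1)
= 1


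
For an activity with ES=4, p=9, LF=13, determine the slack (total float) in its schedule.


EF = ES + duration = 4 + 9 = 13
LS = LF - duration = 13 - 9 = 4
Total Float = LF - EF = 13 - 13
(or LS - ES = 4 - 4)
= 0


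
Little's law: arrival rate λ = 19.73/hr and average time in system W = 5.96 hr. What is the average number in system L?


Little's law: L = λ × W
= 19.73 × 5.96
= 117.59


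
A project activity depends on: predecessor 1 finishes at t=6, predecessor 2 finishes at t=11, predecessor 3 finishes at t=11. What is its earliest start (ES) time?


ES = max of all predecessor completion times
Predecessors: [6, 11, 11]
ES = max(6, 11, 11)
= 11


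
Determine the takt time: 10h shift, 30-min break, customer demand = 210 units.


Available = 10×60 - 30 = 570 min
Takt time = 570 / 210
= 2.71 min/unit


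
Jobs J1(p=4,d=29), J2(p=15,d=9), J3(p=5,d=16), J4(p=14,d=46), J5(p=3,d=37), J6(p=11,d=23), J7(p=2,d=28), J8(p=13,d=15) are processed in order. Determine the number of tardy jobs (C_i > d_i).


Completion vs due date:
  J1: C=4, d=29 → on time
  J2: C=19, d=9 → TARDY
  J3: C=24, d=16 → TARDY
  J4: C=38, d=46 → on time
  J5: C=41, d=37 → TARDY
  J6: C=52, d=23 → TARDY
  J7: C=54, d=28 → TARDY
  J8: C=67, d=15 → TARDY
Tardy jobs: J2, J3, J5, J6, J7, J8
Count = 6


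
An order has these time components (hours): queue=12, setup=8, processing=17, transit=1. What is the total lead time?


Lead time = queue + setup + processing + transit
= 12 + 8 + 17 + 1
= 38 hours


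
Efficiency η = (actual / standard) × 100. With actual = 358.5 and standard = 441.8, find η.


Efficiency = (actual / standard) × 100
= (358.5 / 441.8) × 100
= 81.1%


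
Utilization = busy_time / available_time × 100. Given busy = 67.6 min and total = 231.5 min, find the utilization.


Utilization = busy / total × 100
= 67.6 / 231.5 × 100
= 29.2%


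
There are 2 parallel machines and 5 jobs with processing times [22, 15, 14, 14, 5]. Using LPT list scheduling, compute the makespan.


Jobs (LPT sorted): [22, 15, 14, 14, 5]
Machines: 2
  J=22 → Machine 1 (load: 0+22=22)
  J=15 → Machine 2 (load: 0+15=15)
  J=14 → Machine 2 (load: 15+14=29)
  J=14 → Machine 1 (load: 22+14=36)
  J=5 → Machine 2 (load: 29+5=34)
Machine loads: [36, 34]
Makespan = max = 36 time units


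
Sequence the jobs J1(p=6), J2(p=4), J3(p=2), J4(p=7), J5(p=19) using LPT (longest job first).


LPT: sort by longest processing time first
  J5: p=19
  J4: p=7
  J1: p=6
  J2: p=4
  J3: p=2
Order: J5 → J4 → J1 → J2 → J3


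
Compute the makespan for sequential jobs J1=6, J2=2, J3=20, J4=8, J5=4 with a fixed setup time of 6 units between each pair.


Makespan = Σ processing + (n-1) × setup
= (6 + 2 + 20 + 8 + 4) + (5-1)×6
= 40 + 24
= 64 time units


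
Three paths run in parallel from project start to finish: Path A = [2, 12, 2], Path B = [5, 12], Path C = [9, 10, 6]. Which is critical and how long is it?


Path A: 2 + 12 + 2 = 16
Path B: 5 + 12 = 17
Path C: 9 + 10 + 6 = 25
Critical path = longest = max(16, 17, 25)
= 25 (Path C)


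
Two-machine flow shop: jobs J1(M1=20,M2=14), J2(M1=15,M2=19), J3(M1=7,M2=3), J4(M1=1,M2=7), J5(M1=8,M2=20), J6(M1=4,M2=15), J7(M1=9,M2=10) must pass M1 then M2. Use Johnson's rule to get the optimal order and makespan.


Johnson's rule:
Group 1 (M1≤M2, sort by M1): ['J4', 'J6', 'J5', 'J7', 'J2']
Group 2 (M1>M2, sort desc M2): ['J1', 'J3']
Sequence: J4 → J6 → J5 → J7 → J2 → J1 → J3
Makespan calculation:
  J4: M1 done=1, M2 done=8
  J6: M1 done=5, M2 done=23
  J5: M1 done=13, M2 done=43
  J7: M1 done=22, M2 done=53
  J2: M1 done=37, M2 done=72
  J1: M1 done=57, M2 done=86
  J3: M1 done=64, M2 done=89
= Sequence: J4 → J6 → J5 → J7 → J2 → J1 → J3, Makespan: 89


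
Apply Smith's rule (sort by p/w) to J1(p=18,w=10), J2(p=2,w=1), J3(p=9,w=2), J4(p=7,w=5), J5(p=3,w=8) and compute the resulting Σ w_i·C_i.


WSPT order (by p/w): J5 → J4 → J1 → J2 → J3
  J5: C=3, w·C=8×3=24
  J4: C=10, w·C=5×10=50
  J1: C=28, w·C=10×28=280
  J2: C=30, w·C=1×30=30
  J3: C=39, w·C=2×39=78
Σ w·C = 462
= 462


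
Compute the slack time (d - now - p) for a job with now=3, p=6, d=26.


Slack = due - current_time - processing
= 26 - 3 - 6
= 17


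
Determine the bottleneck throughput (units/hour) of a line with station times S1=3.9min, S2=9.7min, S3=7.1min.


Bottleneck = longest station time
Station times: [3.9, 9.7, 7.1]
Max = 9.7 min
Rate = 60 / 9.7
= 6.19 units/hour (bottleneck: 9.7min)


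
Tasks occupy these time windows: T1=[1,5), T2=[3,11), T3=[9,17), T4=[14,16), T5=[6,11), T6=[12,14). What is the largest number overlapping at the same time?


Check each time point for overlaps:
  t=9: 3 tasks active (T2, T3, T5)
Max concurrent = 3


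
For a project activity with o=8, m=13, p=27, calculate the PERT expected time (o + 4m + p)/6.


te = (o + 4m + p) / 6
= (8 + 4×13 + 27) / 6
= (8 + 52 + 27) / 6
= 87 / 6
= 14.50


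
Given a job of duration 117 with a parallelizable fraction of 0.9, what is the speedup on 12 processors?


Amdahl's law: T_p = T × ((1-p) + p/N)
= 117 × ((1-0.9) + 0.9/12)
= 117 × (0.10 + 0.0750)
= 117 × 0.1750
= 20.47
Speedup = 117/20.47
= 5.71×


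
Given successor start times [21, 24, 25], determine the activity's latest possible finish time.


LF = min of all successor start times
Successors start at: [21, 24, 25]
LF = min(21, 24, 25)
= 21


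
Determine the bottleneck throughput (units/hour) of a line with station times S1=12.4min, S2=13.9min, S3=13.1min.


Bottleneck = longest station time
Station times: [12.4, 13.9, 13.1]
Max = 13.9 min
Rate = 60 / 13.9
= 4.32 units/hour (bottleneck: 13.9min)


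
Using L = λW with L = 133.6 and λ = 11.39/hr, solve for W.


Little's law: L = λW → W = L / λ
= 133.6 / 11.39
= 11.73 hours


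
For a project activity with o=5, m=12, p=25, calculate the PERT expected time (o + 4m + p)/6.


te = (o + 4m + p) / 6
= (5 + 4×12 + 25) / 6
= (5 + 48 + 25) / 6
= 78 / 6
= 13.00


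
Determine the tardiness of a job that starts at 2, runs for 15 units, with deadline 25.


Completion = start + processing = 2 + 15 = 17
Tardiness = max(0, C - d) = max(0, 17 - 25)
= max(0, -8)
= 0


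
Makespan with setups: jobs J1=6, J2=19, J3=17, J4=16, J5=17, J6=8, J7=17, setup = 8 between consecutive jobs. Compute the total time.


Makespan = Σ processing + (n-1) × setup
= (6 + 19 + 17 + 16 + 17 + 8 + 17) + (7-1)×8
= 100 + 48
= 148 time units


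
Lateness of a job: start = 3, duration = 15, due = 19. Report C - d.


Completion = 3 + 15 = 18
Lateness = C - d = 18 - 19
= -1


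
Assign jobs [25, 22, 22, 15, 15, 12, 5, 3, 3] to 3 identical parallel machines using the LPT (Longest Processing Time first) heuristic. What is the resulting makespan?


Jobs (LPT sorted): [25, 22, 22, 15, 15, 12, 5, 3, 3]
Machines: 3
  J=25 → Machine 1 (load: 0+25=25)
  J=22 → Machine 2 (load: 0+22=22)
  J=22 → Machine 3 (load: 0+22=22)
  J=15 → Machine 2 (load: 22+15=37)
  J=15 → Machine 3 (load: 22+15=37)
  J=12 → Machine 1 (load: 25+12=37)
  J=5 → Machine 1 (load: 37+5=42)
  J=3 → Machine 2 (load: 37+3=40)
  J=3 → Machine 3 (load: 37+3=40)
Machine loads: [42, 40, 40]
Makespan = max = 42 time units


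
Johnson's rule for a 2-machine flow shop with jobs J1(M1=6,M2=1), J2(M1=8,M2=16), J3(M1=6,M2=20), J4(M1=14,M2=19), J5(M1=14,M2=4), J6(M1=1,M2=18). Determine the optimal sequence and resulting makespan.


Johnson's rule:
Group 1 (M1≤M2, sort by M1): ['J6', 'J3', 'J2', 'J4']
Group 2 (M1>M2, sort desc M2): ['J5', 'J1']
Sequence: J6 → J3 → J2 → J4 → J5 → J1
Makespan calculation:
  J6: M1 done=1, M2 done=19
  J3: M1 done=7, M2 done=39
  J2: M1 done=15, M2 done=55
  J4: M1 done=29, M2 done=74
  J5: M1 done=43, M2 done=78
  J1: M1 done=49, M2 done=79
= Sequence: J6 → J3 → J2 → J4 → J5 → J1, Makespan: 79


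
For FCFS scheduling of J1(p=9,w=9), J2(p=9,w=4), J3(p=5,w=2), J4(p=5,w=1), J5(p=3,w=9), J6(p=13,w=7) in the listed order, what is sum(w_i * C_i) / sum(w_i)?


Completion times:
  J1: C=9, w×C=9×9=81
  J2: C=18, w×C=4×18=72
  J3: C=23, w×C=2×23=46
  J4: C=28, w×C=1×28=28
  J5: C=31, w×C=9×31=279
  J6: C=44, w×C=7×44=308
Sum w×C = 814
Sum w = 32
Weighted avg = 814/32
= 25.44


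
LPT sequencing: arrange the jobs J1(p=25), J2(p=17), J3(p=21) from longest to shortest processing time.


LPT: sort by longest processing time first
  J1: p=25
  J3: p=21
  J2: p=17
Order: J1 → J3 → J2


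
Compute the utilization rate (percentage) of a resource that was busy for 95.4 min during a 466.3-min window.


Utilization = busy / total × 100
= 95.4 / 466.3 × 100
= 20.5%


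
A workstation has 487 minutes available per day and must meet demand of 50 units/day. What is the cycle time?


Cycle time = available time / demand
= 487 / 50
= 9.74 min/unit


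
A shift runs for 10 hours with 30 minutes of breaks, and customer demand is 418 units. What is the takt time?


Available = 10×60 - 30 = 570 min
Takt time = 570 / 418
= 1.36 min/unit


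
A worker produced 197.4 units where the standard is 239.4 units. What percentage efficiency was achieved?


Efficiency = (actual / standard) × 100
= (197.4 / 239.4) × 100
= 82.5%


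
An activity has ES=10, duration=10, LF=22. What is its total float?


EF = ES + duration = 10 + 10 = 20
LS = LF - duration = 22 - 10 = 12
Total Float = LF - EF = 22 - 20
(or LS - ES = 12 - 10)
= 2


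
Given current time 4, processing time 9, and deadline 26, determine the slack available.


Slack = due - current_time - processing
= 26 - 4 - 9
= 13


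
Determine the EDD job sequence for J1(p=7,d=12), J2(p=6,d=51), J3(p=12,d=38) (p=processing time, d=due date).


EDD: sort by earliest due date
  J1: d=12, p=7
  J3: d=38, p=12
  J2: d=51, p=6
Order: J1 → J3 → J2


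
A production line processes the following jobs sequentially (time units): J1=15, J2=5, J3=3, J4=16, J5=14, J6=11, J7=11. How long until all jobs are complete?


Sequential makespan: sum all processing times
= 15 + 5 + 3 + 16 + 14 + 11 + 11
= 75 time units


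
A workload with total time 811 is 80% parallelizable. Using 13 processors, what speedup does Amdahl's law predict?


Amdahl's law: T_p = T × ((1-p) + p/N)
= 811 × ((1-0.8) + 0.8/13)
= 811 × (0.20 + 0.0615)
= 811 × 0.2615
= 212.11
Speedup = 811/212.11
= 3.82×


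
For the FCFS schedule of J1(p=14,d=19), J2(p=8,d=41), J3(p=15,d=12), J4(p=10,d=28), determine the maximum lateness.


Lateness per job (L = C - d):
  J1: C=14, d=19, L=-5
  J2: C=22, d=41, L=-19
  J3: C=37, d=12, L=25
  J4: C=47, d=28, L=19
Lmax = max(-5, -19, 25, 19)
= 25


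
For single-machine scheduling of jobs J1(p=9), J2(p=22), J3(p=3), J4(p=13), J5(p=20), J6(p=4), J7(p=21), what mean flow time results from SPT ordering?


SPT order: J3 → J6 → J1 → J4 → J5 → J7 → J2
Completion times:
  J3: C=3
  J6: C=7
  J1: C=16
  J4: C=29
  J5: C=49
  J7: C=70
  J2: C=92
Sum = 266, n = 7
Mean flow = 266/7
= 38.00


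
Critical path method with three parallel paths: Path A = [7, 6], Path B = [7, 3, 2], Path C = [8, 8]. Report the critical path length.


Path A: 7 + 6 = 13
Path B: 7 + 3 + 2 = 12
Path C: 8 + 8 = 16
Critical path = longest = max(13, 12, 16)
= 16 (Path C)


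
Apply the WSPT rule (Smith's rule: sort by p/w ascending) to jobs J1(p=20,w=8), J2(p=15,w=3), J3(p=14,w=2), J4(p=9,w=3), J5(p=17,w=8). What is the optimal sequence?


WSPT (Smith's rule): sort by p/w ascending
  J5: p/w = 17/8 = 2.125
  J1: p/w = 20/8 = 2.500
  J4: p/w = 9/3 = 3.000
  J2: p/w = 15/3 = 5.000
  J3: p/w = 14/2 = 7.000
Order: J5 → J1 → J4 → J2 → J3


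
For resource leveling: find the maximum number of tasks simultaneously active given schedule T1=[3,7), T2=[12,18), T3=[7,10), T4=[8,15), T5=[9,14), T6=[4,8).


Check each time point for overlaps:
  t=9: 3 tasks active (T3, T4, T5)
Max concurrent = 3


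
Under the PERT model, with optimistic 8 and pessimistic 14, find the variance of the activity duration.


σ² = ((p - o) / 6)² = (p - o)² / 36
= (14 - 8)² / 36
= 6² / 36
= 36 / 36
= 1.0000


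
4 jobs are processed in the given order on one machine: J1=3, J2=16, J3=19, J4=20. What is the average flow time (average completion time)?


Completion times:
  J1: completes at 3
  J2: completes at 19
  J3: completes at 38
  J4: completes at 58
Sum = 118
Average = 118/4
= 29.50


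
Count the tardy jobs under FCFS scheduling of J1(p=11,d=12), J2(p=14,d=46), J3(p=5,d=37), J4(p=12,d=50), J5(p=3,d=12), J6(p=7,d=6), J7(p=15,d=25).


Completion vs due date:
  J1: C=11, d=12 → on time
  J2: C=25, d=46 → on time
  J3: C=30, d=37 → on time
  J4: C=42, d=50 → on time
  J5: C=45, d=12 → TARDY
  J6: C=52, d=6 → TARDY
  J7: C=67, d=25 → TARDY
Tardy jobs: J5, J6, J7
Count = 3


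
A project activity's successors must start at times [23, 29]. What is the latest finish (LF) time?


LF = min of all successor start times
Successors start at: [23, 29]
LF = min(23, 29)
= 23


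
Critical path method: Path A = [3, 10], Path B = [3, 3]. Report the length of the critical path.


Path A: 3 + 10 = 13
Path B: 3 + 3 = 6
Critical path = longest = max(13, 6)
= 13 (Path A)


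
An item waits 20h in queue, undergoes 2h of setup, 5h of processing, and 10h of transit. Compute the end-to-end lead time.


Lead time = queue + setup + processing + transit
= 20 + 2 + 5 + 10
= 37 hours


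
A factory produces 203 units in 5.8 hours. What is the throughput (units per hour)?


Throughput = units / time
= 203 / 5.8
= 35.0 units/hour


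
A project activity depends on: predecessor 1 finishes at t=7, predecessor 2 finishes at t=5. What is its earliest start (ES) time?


ES = max of all predecessor completion times
Predecessors: [7, 5]
ES = max(7, 5)
= 7


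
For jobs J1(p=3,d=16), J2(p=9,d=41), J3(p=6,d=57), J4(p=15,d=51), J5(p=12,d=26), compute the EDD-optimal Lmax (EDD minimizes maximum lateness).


EDD order: J1 → J5 → J2 → J4 → J3
Completion and lateness:
  J1: C=3, d=16, L=3-16=-13
  J5: C=15, d=26, L=15-26=-11
  J2: C=24, d=41, L=24-41=-17
  J4: C=39, d=51, L=39-51=-12
  J3: C=45, d=57, L=45-57=-12
Lmax = max(-13, -11, -17, -12, -12)
= -11


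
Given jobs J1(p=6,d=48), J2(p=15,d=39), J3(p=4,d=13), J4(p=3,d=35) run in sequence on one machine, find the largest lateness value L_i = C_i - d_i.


Lateness per job (L = C - d):
  J1: C=6, d=48, L=-42
  J2: C=21, d=39, L=-18
  J3: C=25, d=13, L=12
  J4: C=28, d=35, L=-7
Lmax = max(-42, -18, 12, -7)
= 12


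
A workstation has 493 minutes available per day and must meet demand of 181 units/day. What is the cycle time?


Cycle time = available time / demand
= 493 / 181
= 2.72 min/unit


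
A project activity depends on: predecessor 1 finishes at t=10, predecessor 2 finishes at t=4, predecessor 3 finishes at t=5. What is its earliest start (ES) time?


ES = max of all predecessor completion times
Predecessors: [10, 4, 5]
ES = max(10, 4, 5)
= 10


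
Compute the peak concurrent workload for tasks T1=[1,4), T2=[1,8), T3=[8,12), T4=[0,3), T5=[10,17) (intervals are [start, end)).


Check each time point for overlaps:
  t=1: 3 tasks active (T1, T2, T4)
Max concurrent = 3


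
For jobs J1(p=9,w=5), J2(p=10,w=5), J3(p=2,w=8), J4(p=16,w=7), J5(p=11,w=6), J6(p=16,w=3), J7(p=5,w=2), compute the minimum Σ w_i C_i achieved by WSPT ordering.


WSPT order (by p/w): J3 → J1 → J5 → J2 → J4 → J7 → J6
  J3: C=2, w·C=8×2=16
  J1: C=11, w·C=5×11=55
  J5: C=22, w·C=6×22=132
  J2: C=32, w·C=5×32=160
  J4: C=48, w·C=7×48=336
  J7: C=53, w·C=2×53=106
  J6: C=69, w·C=3×69=207
Σ w·C = 1012
= 1012


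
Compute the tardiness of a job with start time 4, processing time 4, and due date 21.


Completion = start + processing = 4 + 4 = 8
Tardiness = max(0, C - d) = max(0, 8 - 21)
= max(0, -13)
= 0


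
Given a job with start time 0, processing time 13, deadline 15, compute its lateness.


Completion = 0 + 13 = 13
Lateness = C - d = 13 - 15
= -2


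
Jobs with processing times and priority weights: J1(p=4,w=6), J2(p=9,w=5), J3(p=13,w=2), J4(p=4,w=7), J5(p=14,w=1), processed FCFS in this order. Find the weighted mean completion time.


Completion times:
  J1: C=4, w×C=6×4=24
  J2: C=13, w×C=5×13=65
  J3: C=26, w×C=2×26=52
  J4: C=30, w×C=7×30=210
  J5: C=44, w×C=1×44=44
Sum w×C = 395
Sum w = 21
Weighted avg = 395/21
= 18.81


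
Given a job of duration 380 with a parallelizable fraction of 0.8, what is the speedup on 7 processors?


Amdahl's law: T_p = T × ((1-p) + p/N)
= 380 × ((1-0.8) + 0.8/7)
= 380 × (0.20 + 0.1143)
= 380 × 0.3143
= 119.43
Speedup = 380/119.43
= 3.18×


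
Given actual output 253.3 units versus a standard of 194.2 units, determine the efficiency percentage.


Efficiency = (actual / standard) × 100
= (253.3 / 194.2) × 100
= 130.4%


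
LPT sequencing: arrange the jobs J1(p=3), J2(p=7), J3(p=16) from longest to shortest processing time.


LPT: sort by longest processing time first
  J3: p=16
  J2: p=7
  J1: p=3
Order: J3 → J2 → J1


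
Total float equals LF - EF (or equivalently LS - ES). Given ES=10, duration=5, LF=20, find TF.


EF = ES + duration = 10 + 5 = 15
LS = LF - duration = 20 - 5 = 15
Total Float = LF - EF = 20 - 15
(or LS - ES = 15 - 10)
= 5


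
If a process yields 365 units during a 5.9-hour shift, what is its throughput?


Throughput = units / time
= 365 / 5.9
= 61.9 units/hour


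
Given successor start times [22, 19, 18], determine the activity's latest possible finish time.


LF = min of all successor start times
Successors start at: [22, 19, 18]
LF = min(22, 19, 18)
= 18


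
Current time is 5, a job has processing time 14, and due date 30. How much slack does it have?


Slack = due - current_time - processing
= 30 - 5 - 14
= 11


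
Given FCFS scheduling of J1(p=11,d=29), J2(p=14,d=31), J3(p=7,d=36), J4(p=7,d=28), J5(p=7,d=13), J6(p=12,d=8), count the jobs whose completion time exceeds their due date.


Completion vs due date:
  J1: C=11, d=29 → on time
  J2: C=25, d=31 → on time
  J3: C=32, d=36 → on time
  J4: C=39, d=28 → TARDY
  J5: C=46, d=13 → TARDY
  J6: C=58, d=8 → TARDY
Tardy jobs: J4, J5, J6
Count = 3


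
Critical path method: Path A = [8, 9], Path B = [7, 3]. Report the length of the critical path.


Path A: 8 + 9 = 17
Path B: 7 + 3 = 10
Critical path = longest = max(17, 10)
= 17 (Path A)


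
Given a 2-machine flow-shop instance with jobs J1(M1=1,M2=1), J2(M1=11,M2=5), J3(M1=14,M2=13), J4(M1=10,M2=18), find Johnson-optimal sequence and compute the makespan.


Johnson's rule:
Group 1 (M1≤M2, sort by M1): ['J1', 'J4']
Group 2 (M1>M2, sort desc M2): ['J3', 'J2']
Sequence: J1 → J4 → J3 → J2
Makespan calculation:
  J1: M1 done=1, M2 done=2
  J4: M1 done=11, M2 done=29
  J3: M1 done=25, M2 done=42
  J2: M1 done=36, M2 done=47
= Sequence: J1 → J4 → J3 → J2, Makespan: 47


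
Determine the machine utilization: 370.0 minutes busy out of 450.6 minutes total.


Utilization = busy / total × 100
= 370.0 / 450.6 × 100
= 82.1%


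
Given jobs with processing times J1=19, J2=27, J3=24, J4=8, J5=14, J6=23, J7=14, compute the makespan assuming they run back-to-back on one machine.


Sequential makespan: sum all processing times
= 19 + 27 + 24 + 8 + 14 + 23 + 14
= 129 time units


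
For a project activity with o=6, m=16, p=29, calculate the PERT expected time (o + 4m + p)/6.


te = (o + 4m + p) / 6
= (6 + 4×16 + 29) / 6
= (6 + 64 + 29) / 6
= 99 / 6
= 16.50


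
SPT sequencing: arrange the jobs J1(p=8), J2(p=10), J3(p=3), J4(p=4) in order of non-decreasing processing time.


SPT: sort by shortest processing time
  J3: p=3
  J4: p=4
  J1: p=8
  J2: p=10
Order: J3 → J4 → J1 → J2


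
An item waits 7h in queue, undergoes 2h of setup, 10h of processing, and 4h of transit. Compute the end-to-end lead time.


Lead time = queue + setup + processing + transit
= 7 + 2 + 10 + 4
= 23 hours


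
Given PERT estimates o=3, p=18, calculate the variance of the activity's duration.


σ² = ((p - o) / 6)² = (p - o)² / 36
= (18 - 3)² / 36
= 15² / 36
= 225 / 36
= 6.2500


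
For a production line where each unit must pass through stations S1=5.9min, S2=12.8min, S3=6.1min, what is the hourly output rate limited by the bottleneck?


Bottleneck = longest station time
Station times: [5.9, 12.8, 6.1]
Max = 12.8 min
Rate = 60 / 12.8
= 4.69 units/hour (bottleneck: 12.8min)
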